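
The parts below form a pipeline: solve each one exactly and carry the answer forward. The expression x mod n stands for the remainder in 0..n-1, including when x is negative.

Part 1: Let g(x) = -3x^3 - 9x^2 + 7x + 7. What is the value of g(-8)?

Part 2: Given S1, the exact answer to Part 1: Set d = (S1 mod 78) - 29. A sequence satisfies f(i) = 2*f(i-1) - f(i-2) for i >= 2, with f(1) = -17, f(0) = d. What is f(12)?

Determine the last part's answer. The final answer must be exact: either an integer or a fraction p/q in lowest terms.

-468

Part 1: -3*(-8)^3 - 9*(-8)^2 + 7*(-8)^1 + 7 = (1536) + (-576) + (-56) + (7) = 911; answer 911
Part 2: S1 = 911; d = 24; f(2) = 2*(-17) - 1*(24) = -58; iterating: f(2)=-58, f(3)=-99, f(4)=-140, f(5)=-181, f(6)=-222, f(7)=-263, f(8)=-304, f(9)=-345, f(10)=-386, f(11)=-427, f(12)=-468; answer -468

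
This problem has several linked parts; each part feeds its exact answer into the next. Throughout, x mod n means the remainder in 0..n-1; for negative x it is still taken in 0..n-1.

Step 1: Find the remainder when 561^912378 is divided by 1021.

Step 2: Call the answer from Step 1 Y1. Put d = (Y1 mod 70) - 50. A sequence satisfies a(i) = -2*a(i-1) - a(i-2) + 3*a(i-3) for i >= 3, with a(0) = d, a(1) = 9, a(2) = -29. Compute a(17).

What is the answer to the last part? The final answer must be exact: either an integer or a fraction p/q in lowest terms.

584912

Step 1: squarings mod 1021: 561^1=561, 561^2=253, 561^4=707, 561^8=580, 561^16=491, 561^32=125, 561^64=310, 561^128=126, 561^256=561, 561^512=253, 561^1024=707, 561^2048=580, 561^4096=491, 561^8192=125, 561^16384=310, 561^32768=126, 561^65536=561, 561^131072=253, 561^262144=707, 561^524288=580; 561^912378 = 561^2 * 561^8 * 561^16 * 561^32 * 561^64 * 561^128 * 561^256 * 561^512 * 561^2048 * 561^8192 * 561^16384 * 561^32768 * 561^65536 * 561^262144 * 561^524288 = 147 (mod 1021); answer 147
Step 2: Y1 = 147; d = -43; a(3) = -2*(-29) - 1*(9) + 3*(-43) = -80; iterating: a(3)=-80, a(4)=216, a(5)=-439, a(6)=422, a(7)=243, a(8)=-2225, a(9)=5473, a(10)=-7992, a(11)=3836, a(12)=16739, a(13)=-61290, a(14)=117349, a(15)=-123191, a(16)=-54837, a(17)=584912; answer 584912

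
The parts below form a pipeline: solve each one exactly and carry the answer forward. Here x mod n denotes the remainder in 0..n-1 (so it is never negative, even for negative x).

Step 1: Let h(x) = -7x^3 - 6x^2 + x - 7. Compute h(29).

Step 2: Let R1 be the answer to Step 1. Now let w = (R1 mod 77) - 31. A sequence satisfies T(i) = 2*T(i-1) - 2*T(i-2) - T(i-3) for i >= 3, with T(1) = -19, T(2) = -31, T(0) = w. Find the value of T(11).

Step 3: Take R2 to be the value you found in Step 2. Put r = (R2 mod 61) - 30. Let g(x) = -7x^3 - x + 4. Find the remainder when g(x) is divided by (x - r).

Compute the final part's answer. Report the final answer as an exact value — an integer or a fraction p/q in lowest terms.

-3588

Step 1: -7*(29)^3 - 6*(29)^2 + 1*(29)^1 - 7 = (-170723) + (-5046) + (29) + (-7) = -175747; answer -175747
Step 2: R1 = -175747; w = 13; T(3) = 2*(-31) - 2*(-19) - 1*(13) = -37; iterating: T(3)=-37, T(4)=7, T(5)=119, T(6)=261, T(7)=277, T(8)=-87, T(9)=-989, T(10)=-2081, T(11)=-2097; answer -2097
Step 3: R2 = -2097; r = 8; remainder = value at the root: -7*(8)^3 - 1*(8)^1 + 4 = (-3584) + (-8) + (4) = -3588; answer -3588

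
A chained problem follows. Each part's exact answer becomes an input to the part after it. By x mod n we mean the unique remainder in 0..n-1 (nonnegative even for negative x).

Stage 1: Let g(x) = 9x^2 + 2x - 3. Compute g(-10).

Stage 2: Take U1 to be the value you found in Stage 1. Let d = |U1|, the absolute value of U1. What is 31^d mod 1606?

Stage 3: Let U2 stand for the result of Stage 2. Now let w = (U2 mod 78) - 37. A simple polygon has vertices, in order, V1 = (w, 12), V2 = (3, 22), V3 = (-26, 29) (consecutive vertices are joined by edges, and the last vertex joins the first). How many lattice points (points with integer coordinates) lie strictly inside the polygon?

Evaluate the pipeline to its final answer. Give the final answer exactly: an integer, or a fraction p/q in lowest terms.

225

Stage 1: 9*(-10)^2 + 2*(-10)^1 - 3 = (900) + (-20) + (-3) = 877; answer 877
Stage 2: U1 = 877; d = 877; squarings mod 1606: 31^1=31, 31^2=961, 31^4=71, 31^8=223, 31^16=1549, 31^32=37, 31^64=1369, 31^128=1565, 31^256=75, 31^512=807; 31^877 = 31^1 * 31^4 * 31^8 * 31^32 * 31^64 * 31^256 * 31^512 = 1577 (mod 1606); answer 1577
Stage 3: U2 = 1577; w = -20; cross terms: (-20*22 - 3*12)=-476, (3*29 - -26*22)=659, (-26*12 - -20*29)=268; twice the area = |451| = 451; area = 451/2; boundary points = 1 + 1 + 1 = 3; strictly interior points = area - boundary/2 + 1 = 225; answer 225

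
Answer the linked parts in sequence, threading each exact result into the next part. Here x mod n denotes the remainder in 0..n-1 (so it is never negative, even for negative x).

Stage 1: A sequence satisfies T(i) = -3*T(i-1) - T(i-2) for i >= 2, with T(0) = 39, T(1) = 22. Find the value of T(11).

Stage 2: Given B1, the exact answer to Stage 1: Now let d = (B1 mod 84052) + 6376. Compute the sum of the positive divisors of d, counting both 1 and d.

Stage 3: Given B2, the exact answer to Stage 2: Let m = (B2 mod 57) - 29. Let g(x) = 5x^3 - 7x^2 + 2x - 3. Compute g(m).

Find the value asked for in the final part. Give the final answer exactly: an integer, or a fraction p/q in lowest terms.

73797

Stage 1: T(2) = -3*(22) - 1*(39) = -105; iterating: T(2)=-105, T(3)=293, T(4)=-774, T(5)=2029, T(6)=-5313, T(7)=13910, T(8)=-36417, T(9)=95341, T(10)=-249606, T(11)=653477; answer 653477
Stage 2: B1 = 653477; d = 71489; 71489 = 11 * 67 * 97; sigma = (1 + 11) * (1 + 67) * (1 + 97) = 12 * 68 * 98 = 79968; answer 79968
Stage 3: B2 = 79968; m = 25; 5*(25)^3 - 7*(25)^2 + 2*(25)^1 - 3 = (78125) + (-4375) + (50) + (-3) = 73797; answer 73797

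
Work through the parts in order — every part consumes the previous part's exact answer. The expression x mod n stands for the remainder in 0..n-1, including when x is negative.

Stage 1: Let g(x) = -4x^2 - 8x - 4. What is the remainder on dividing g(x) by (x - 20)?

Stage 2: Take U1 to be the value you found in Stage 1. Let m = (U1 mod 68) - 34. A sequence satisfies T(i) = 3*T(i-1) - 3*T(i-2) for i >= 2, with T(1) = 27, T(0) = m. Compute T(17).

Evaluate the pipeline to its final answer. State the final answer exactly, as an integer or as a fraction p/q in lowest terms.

767637

Stage 1: remainder = value at the root: -4*(20)^2 - 8*(20)^1 - 4 = (-1600) + (-160) + (-4) = -1764; answer -1764
Stage 2: U1 = -1764; m = -30; T(2) = 3*(27) - 3*(-30) = 171; iterating: T(2)=171, T(3)=432, T(4)=783, T(5)=1053, T(6)=810, T(7)=-729, T(8)=-4617, T(9)=-11664, T(10)=-21141, T(11)=-28431, T(12)=-21870, T(13)=19683, T(14)=124659, T(15)=314928, T(16)=570807, T(17)=767637; answer 767637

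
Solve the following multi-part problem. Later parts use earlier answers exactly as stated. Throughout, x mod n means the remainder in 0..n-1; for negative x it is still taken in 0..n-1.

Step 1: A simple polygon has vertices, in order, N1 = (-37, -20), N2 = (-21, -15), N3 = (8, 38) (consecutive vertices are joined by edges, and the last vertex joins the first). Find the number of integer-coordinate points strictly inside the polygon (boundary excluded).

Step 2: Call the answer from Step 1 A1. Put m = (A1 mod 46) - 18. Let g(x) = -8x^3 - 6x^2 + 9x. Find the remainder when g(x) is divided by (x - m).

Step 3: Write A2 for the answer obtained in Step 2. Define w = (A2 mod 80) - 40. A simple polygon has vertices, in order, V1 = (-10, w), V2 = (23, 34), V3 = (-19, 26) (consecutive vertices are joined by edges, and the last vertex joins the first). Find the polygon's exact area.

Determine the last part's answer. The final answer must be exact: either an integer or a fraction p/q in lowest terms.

1317

Step 1: cross terms: (-37*-15 - -21*-20)=135, (-21*38 - 8*-15)=-678, (8*-20 - -37*38)=1246; twice the area = |703| = 703; area = 703/2; boundary points = 1 + 1 + 1 = 3; strictly interior points = area - boundary/2 + 1 = 351; answer 351
Step 2: A1 = 351; m = 11; remainder = value at the root: -8*(11)^3 - 6*(11)^2 + 9*(11)^1 = (-10648) + (-726) + (99) = -11275; answer -11275
Step 3: A2 = -11275; w = -35; cross terms: (-10*34 - 23*-35)=465, (23*26 - -19*34)=1244, (-19*-35 - -10*26)=925; twice the area = |2634| = 2634; area = 1317; answer 1317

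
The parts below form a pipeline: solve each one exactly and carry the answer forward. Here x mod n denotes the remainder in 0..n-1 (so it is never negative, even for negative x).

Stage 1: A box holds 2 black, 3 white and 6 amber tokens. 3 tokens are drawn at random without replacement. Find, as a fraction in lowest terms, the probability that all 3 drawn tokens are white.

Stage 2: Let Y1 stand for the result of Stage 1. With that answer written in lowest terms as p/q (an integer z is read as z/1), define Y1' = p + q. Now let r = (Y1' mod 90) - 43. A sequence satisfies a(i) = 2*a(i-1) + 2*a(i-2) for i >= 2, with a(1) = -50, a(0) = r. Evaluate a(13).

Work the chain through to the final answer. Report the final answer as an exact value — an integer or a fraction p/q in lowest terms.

Stage 1: total draws C(11,3) = 165; favorable C(3,3) = 1; P = 1/165; answer 1/165
Stage 2: Y1 = 1/165; threaded value p + q = 166; r = 33; a(2) = 2*(-50) + 2*(33) = -34; iterating: a(2)=-34, a(3)=-168, a(4)=-404, a(5)=-1144, a(6)=-3096, a(7)=-8480, a(8)=-23152, a(9)=-63264, a(10)=-172832, a(11)=-472192, a(12)=-1290048, a(13)=-3524480; answer -3524480

-3524480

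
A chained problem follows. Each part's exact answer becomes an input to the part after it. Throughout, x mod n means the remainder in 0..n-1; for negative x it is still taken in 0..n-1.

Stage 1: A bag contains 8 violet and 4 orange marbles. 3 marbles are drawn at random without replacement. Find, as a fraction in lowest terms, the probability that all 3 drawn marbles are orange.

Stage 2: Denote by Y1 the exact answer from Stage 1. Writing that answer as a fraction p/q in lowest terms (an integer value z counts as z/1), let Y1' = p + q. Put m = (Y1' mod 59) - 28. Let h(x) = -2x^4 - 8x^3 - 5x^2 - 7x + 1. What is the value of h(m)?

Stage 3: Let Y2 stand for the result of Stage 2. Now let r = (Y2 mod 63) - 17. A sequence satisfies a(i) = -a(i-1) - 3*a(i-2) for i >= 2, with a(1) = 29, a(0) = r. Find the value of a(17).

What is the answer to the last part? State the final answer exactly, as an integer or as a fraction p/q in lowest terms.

28499

Stage 1: total draws C(12,3) = 220; favorable C(4,3) = 4; P = 1/55; answer 1/55
Stage 2: Y1 = 1/55; threaded value p + q = 56; m = 28; -2*(28)^4 - 8*(28)^3 - 5*(28)^2 - 7*(28)^1 + 1 = (-1229312) + (-175616) + (-3920) + (-196) + (1) = -1409043; answer -1409043
Stage 3: Y2 = -1409043; r = -2; a(2) = -1*(29) - 3*(-2) = -23; iterating: a(2)=-23, a(3)=-64, a(4)=133, a(5)=59, a(6)=-458, a(7)=281, a(8)=1093, a(9)=-1936, a(10)=-1343, a(11)=7151, a(12)=-3122, a(13)=-18331, a(14)=27697, a(15)=27296, a(16)=-110387, a(17)=28499; answer 28499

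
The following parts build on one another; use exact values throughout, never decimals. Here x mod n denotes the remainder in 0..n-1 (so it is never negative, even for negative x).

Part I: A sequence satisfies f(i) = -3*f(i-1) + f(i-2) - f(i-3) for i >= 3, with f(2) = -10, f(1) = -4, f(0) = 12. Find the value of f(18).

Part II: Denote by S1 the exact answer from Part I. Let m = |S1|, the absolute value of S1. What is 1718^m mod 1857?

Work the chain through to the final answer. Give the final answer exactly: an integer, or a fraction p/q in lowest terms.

1780

Part I: f(3) = -3*(-10) + 1*(-4) - 1*(12) = 14; iterating: f(3)=14, f(4)=-48, f(5)=168, f(6)=-566, f(7)=1914, f(8)=-6476, f(9)=21908, f(10)=-74114, f(11)=250726, f(12)=-848200, f(13)=2869440, f(14)=-9707246, f(15)=32839378, f(16)=-111094820, f(17)=375831084, f(18)=-1271427450; answer -1271427450
Part II: S1 = -1271427450; m = 1271427450; squarings mod 1857: 1718^1=1718, 1718^2=751, 1718^4=1330, 1718^8=1036, 1718^16=1807, 1718^32=643, 1718^64=1195, 1718^128=1849, 1718^256=64, 1718^512=382, 1718^1024=1078, 1718^2048=1459, 1718^4096=559, 1718^8192=505, 1718^16384=616, 1718^32768=628, 1718^65536=700, 1718^131072=1609, 1718^262144=223, 1718^524288=1447, 1718^1048576=970, 1718^2097152=1258, 1718^4194304=400, 1718^8388608=298, 1718^16777216=1525, 1718^33554432=661, 1718^67108864=526, 1718^134217728=1840, 1718^268435456=289, 1718^536870912=1813, 1718^1073741824=79; 1718^1271427450 = 1718^2 * 1718^8 * 1718^16 * 1718^32 * 1718^64 * 1718^256 * 1718^4096 * 1718^8192 * 1718^16384 * 1718^524288 * 1718^4194304 * 1718^8388608 * 1718^16777216 * 1718^33554432 * 1718^134217728 * 1718^1073741824 = 1780 (mod 1857); answer 1780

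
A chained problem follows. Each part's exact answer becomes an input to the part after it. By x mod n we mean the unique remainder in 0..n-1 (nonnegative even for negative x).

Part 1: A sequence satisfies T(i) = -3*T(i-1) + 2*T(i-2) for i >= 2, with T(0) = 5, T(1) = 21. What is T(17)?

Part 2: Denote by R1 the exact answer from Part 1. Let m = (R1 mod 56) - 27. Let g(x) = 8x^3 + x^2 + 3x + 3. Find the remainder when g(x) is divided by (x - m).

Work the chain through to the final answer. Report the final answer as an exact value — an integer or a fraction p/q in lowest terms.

Part 1: T(2) = -3*(21) + 2*(5) = -53; iterating: T(2)=-53, T(3)=201, T(4)=-709, T(5)=2529, T(6)=-9005, T(7)=32073, T(8)=-114229, T(9)=406833, T(10)=-1448957, T(11)=5160537, T(12)=-18379525, T(13)=65459649, T(14)=-233137997, T(15)=830333289, T(16)=-2957275861, T(17)=10532494161; answer 10532494161
Part 2: R1 = 10532494161; m = 22; remainder = value at the root: 8*(22)^3 + 1*(22)^2 + 3*(22)^1 + 3 = (85184) + (484) + (66) + (3) = 85737; answer 85737

85737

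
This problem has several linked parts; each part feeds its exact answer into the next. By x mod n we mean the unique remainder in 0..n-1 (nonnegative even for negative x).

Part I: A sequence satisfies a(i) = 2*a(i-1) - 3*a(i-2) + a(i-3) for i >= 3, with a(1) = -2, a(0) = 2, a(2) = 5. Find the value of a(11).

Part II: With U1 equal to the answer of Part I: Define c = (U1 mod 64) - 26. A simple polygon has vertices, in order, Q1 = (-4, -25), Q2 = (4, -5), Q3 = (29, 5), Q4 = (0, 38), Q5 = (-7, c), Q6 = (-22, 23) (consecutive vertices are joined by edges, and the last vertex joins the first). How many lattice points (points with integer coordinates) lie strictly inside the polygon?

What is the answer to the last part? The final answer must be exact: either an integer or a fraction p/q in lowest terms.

Part I: a(3) = 2*(5) - 3*(-2) + 1*(2) = 18; iterating: a(3)=18, a(4)=19, a(5)=-11, a(6)=-61, a(7)=-70, a(8)=32, a(9)=213, a(10)=260, a(11)=-87; answer -87
Part II: U1 = -87; c = 15; cross terms: (-4*-5 - 4*-25)=120, (4*5 - 29*-5)=165, (29*38 - 0*5)=1102, (0*15 - -7*38)=266, (-7*23 - -22*15)=169, (-22*-25 - -4*23)=642; twice the area = |2464| = 2464; area = 1232; boundary points = 4 + 5 + 1 + 1 + 1 + 6 = 18; strictly interior points = area - boundary/2 + 1 = 1224; answer 1224

1224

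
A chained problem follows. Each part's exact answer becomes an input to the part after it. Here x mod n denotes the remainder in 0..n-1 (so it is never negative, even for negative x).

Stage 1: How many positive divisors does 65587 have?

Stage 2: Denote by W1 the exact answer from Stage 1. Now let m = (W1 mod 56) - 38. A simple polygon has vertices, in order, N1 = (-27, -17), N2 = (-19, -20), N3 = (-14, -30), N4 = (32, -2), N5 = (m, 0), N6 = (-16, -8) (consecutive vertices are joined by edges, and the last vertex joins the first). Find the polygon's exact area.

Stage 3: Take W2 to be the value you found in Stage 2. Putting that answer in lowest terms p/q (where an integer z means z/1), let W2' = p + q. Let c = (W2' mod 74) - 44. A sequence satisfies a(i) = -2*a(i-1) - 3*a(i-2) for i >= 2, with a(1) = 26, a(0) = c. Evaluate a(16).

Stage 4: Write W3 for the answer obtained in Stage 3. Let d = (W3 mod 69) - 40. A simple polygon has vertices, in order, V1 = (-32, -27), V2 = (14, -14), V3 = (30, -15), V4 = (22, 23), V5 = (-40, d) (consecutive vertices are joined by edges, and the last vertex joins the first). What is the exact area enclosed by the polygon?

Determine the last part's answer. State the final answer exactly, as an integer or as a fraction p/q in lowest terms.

Stage 1: 65587 is prime, so its only divisors are 1 and 65587; count = 2; answer 2
Stage 2: W1 = 2; m = -36; cross terms: (-27*-20 - -19*-17)=217, (-19*-30 - -14*-20)=290, (-14*-2 - 32*-30)=988, (32*0 - -36*-2)=-72, (-36*-8 - -16*0)=288, (-16*-17 - -27*-8)=56; twice the area = |1767| = 1767; area = 1767/2; answer 1767/2
Stage 3: W2 = 1767/2; threaded value p + q = 1769; c = 23; a(2) = -2*(26) - 3*(23) = -121; iterating: a(2)=-121, a(3)=164, a(4)=35, a(5)=-562, a(6)=1019, a(7)=-352, a(8)=-2353, a(9)=5762, a(10)=-4465, a(11)=-8356, a(12)=30107, a(13)=-35146, a(14)=-20029, a(15)=145496, a(16)=-230905; answer -230905
Stage 4: W3 = -230905; d = -2; cross terms: (-32*-14 - 14*-27)=826, (14*-15 - 30*-14)=210, (30*23 - 22*-15)=1020, (22*-2 - -40*23)=876, (-40*-27 - -32*-2)=1016; twice the area = |3948| = 3948; area = 1974; answer 1974

1974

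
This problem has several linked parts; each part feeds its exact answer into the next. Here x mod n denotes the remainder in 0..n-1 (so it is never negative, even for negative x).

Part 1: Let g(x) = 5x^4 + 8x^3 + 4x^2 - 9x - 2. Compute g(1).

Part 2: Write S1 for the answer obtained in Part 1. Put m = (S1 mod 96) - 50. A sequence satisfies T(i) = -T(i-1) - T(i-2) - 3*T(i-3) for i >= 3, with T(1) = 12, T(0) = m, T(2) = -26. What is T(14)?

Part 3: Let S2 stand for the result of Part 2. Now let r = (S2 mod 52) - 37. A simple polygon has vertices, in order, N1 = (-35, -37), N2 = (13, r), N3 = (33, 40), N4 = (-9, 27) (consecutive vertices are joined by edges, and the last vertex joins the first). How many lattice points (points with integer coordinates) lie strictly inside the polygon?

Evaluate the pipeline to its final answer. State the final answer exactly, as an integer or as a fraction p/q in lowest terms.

2407

Part 1: 5*(1)^4 + 8*(1)^3 + 4*(1)^2 - 9*(1)^1 - 2 = (5) + (8) + (4) + (-9) + (-2) = 6; answer 6
Part 2: S1 = 6; m = -44; T(3) = -1*(-26) - 1*(12) - 3*(-44) = 146; iterating: T(3)=146, T(4)=-156, T(5)=88, T(6)=-370, T(7)=750, T(8)=-644, T(9)=1004, T(10)=-2610, T(11)=3538, T(12)=-3940, T(13)=8232, T(14)=-14906; answer -14906
Part 3: S2 = -14906; r = -19; cross terms: (-35*-19 - 13*-37)=1146, (13*40 - 33*-19)=1147, (33*27 - -9*40)=1251, (-9*-37 - -35*27)=1278; twice the area = |4822| = 4822; area = 2411; boundary points = 6 + 1 + 1 + 2 = 10; strictly interior points = area - boundary/2 + 1 = 2407; answer 2407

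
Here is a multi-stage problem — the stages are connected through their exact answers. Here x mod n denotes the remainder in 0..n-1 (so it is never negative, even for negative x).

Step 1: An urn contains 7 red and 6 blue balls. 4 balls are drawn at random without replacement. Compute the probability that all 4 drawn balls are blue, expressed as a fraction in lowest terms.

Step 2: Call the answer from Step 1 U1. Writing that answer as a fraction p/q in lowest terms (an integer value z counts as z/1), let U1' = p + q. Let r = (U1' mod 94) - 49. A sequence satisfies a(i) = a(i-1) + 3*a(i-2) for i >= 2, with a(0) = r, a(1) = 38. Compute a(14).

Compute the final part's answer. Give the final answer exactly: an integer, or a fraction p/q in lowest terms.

Step 1: total draws C(13,4) = 715; favorable C(6,4) = 15; P = 3/143; answer 3/143
Step 2: U1 = 3/143; threaded value p + q = 146; r = 3; a(2) = 1*(38) + 3*(3) = 47; iterating: a(2)=47, a(3)=161, a(4)=302, a(5)=785, a(6)=1691, a(7)=4046, a(8)=9119, a(9)=21257, a(10)=48614, a(11)=112385, a(12)=258227, a(13)=595382, a(14)=1370063; answer 1370063

1370063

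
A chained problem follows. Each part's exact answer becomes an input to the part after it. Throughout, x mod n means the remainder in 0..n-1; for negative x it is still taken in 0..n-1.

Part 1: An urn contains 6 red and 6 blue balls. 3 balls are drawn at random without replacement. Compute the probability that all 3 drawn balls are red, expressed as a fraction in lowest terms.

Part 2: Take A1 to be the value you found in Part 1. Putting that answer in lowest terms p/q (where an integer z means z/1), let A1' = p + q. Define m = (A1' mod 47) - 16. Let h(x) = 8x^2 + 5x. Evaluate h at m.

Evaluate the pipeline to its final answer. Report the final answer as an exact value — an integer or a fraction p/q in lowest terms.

108

Part 1: total draws C(12,3) = 220; favorable C(6,3) = 20; P = 1/11; answer 1/11
Part 2: A1 = 1/11; threaded value p + q = 12; m = -4; 8*(-4)^2 + 5*(-4)^1 = (128) + (-20) = 108; answer 108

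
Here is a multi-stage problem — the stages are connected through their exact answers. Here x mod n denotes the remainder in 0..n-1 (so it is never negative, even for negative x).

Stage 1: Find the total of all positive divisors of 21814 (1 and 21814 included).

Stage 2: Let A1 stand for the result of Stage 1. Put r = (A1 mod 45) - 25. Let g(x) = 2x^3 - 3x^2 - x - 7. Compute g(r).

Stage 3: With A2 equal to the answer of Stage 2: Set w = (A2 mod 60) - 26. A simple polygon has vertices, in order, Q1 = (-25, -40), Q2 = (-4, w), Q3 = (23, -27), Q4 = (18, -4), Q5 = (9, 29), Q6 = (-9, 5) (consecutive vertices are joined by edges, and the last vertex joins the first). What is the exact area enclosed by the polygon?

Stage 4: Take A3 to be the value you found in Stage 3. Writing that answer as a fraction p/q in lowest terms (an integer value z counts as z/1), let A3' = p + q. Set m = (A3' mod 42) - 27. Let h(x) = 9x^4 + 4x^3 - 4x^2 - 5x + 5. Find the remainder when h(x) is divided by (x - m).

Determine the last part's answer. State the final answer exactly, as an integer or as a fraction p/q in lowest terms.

Stage 1: 21814 = 2 * 13 * 839; sigma = (1 + 2) * (1 + 13) * (1 + 839) = 3 * 14 * 840 = 35280; answer 35280
Stage 2: A1 = 35280; r = -25; 2*(-25)^3 - 3*(-25)^2 - 1*(-25)^1 - 7 = (-31250) + (-1875) + (25) + (-7) = -33107; answer -33107
Stage 3: A2 = -33107; w = -13; cross terms: (-25*-13 - -4*-40)=165, (-4*-27 - 23*-13)=407, (23*-4 - 18*-27)=394, (18*29 - 9*-4)=558, (9*5 - -9*29)=306, (-9*-40 - -25*5)=485; twice the area = |2315| = 2315; area = 2315/2; answer 2315/2
Stage 4: A3 = 2315/2; threaded value p + q = 2317; m = -20; remainder = value at the root: 9*(-20)^4 + 4*(-20)^3 - 4*(-20)^2 - 5*(-20)^1 + 5 = (1440000) + (-32000) + (-1600) + (100) + (5) = 1406505; answer 1406505

1406505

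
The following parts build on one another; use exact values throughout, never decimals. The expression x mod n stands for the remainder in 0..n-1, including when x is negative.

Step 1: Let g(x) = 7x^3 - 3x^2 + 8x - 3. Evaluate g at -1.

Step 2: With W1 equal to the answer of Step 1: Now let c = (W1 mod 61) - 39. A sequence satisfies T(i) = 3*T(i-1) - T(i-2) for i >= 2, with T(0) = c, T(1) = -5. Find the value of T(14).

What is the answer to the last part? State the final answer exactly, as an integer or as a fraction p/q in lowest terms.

-1710448

Step 1: 7*(-1)^3 - 3*(-1)^2 + 8*(-1)^1 - 3 = (-7) + (-3) + (-8) + (-3) = -21; answer -21
Step 2: W1 = -21; c = 1; T(2) = 3*(-5) - 1*(1) = -16; iterating: T(2)=-16, T(3)=-43, T(4)=-113, T(5)=-296, T(6)=-775, T(7)=-2029, T(8)=-5312, T(9)=-13907, T(10)=-36409, T(11)=-95320, T(12)=-249551, T(13)=-653333, T(14)=-1710448; answer -1710448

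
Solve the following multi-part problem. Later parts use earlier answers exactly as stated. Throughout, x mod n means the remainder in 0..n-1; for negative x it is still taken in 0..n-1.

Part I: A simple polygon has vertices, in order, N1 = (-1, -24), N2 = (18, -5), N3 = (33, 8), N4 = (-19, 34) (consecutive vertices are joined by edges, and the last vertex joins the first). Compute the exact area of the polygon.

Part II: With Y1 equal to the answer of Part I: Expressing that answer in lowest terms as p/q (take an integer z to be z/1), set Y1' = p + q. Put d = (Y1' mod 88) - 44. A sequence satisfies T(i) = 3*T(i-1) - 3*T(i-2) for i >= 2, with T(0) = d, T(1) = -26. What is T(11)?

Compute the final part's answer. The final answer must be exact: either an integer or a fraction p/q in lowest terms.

Part I: cross terms: (-1*-5 - 18*-24)=437, (18*8 - 33*-5)=309, (33*34 - -19*8)=1274, (-19*-24 - -1*34)=490; twice the area = |2510| = 2510; area = 1255; answer 1255
Part II: Y1 = 1255; threaded value p + q = 1256; d = -20; T(2) = 3*(-26) - 3*(-20) = -18; iterating: T(2)=-18, T(3)=24, T(4)=126, T(5)=306, T(6)=540, T(7)=702, T(8)=486, T(9)=-648, T(10)=-3402, T(11)=-8262; answer -8262

-8262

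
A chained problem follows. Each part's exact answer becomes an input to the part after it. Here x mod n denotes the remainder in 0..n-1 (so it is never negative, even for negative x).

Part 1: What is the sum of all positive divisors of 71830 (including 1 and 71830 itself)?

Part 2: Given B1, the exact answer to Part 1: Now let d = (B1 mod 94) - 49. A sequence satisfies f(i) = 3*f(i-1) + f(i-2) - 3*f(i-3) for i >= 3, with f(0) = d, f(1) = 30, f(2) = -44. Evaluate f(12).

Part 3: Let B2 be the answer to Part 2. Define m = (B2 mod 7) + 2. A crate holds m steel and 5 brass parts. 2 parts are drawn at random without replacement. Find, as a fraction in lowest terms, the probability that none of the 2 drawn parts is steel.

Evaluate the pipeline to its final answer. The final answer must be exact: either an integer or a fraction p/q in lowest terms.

5/39

Part 1: 71830 = 2 * 5 * 11 * 653; sigma = (1 + 2) * (1 + 5) * (1 + 11) * (1 + 653) = 3 * 6 * 12 * 654 = 141264; answer 141264
Part 2: B1 = 141264; d = 27; f(3) = 3*(-44) + 1*(30) - 3*(27) = -183; iterating: f(3)=-183, f(4)=-683, f(5)=-2100, f(6)=-6434, f(7)=-19353, f(8)=-58193, f(9)=-174630, f(10)=-524024, f(11)=-1572123, f(12)=-4716503; answer -4716503
Part 3: B2 = -4716503; m = 8; total draws C(13,2) = 78; favorable C(5,2) = 10; P = 5/39; answer 5/39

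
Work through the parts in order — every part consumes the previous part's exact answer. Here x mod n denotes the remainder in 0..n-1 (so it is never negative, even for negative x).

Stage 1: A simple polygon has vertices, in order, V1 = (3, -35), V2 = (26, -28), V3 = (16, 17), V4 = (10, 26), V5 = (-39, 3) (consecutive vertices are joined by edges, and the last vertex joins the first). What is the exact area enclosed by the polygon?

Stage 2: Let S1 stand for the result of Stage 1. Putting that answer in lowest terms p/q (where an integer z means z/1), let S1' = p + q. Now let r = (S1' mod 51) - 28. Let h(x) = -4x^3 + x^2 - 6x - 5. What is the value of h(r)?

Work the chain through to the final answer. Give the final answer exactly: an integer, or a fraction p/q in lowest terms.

-6845

Stage 1: cross terms: (3*-28 - 26*-35)=826, (26*17 - 16*-28)=890, (16*26 - 10*17)=246, (10*3 - -39*26)=1044, (-39*-35 - 3*3)=1356; twice the area = |4362| = 4362; area = 2181; answer 2181
Stage 2: S1 = 2181; threaded value p + q = 2182; r = 12; -4*(12)^3 + 1*(12)^2 - 6*(12)^1 - 5 = (-6912) + (144) + (-72) + (-5) = -6845; answer -6845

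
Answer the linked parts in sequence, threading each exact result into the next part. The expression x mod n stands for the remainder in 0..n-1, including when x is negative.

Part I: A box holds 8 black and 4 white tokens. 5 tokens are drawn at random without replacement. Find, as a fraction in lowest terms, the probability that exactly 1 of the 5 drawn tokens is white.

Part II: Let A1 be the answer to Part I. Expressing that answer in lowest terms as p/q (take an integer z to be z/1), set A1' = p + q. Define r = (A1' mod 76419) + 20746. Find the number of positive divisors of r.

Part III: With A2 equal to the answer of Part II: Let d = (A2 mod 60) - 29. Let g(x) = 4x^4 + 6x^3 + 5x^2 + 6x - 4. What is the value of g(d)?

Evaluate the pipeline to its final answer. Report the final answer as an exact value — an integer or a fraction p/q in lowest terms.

Part I: total draws C(12,5) = 792; favorable C(4,1)*C(8,4) = 280; P = 35/99; answer 35/99
Part II: A1 = 35/99; threaded value p + q = 134; r = 20880; 20880 = 2^4 * 3^2 * 5 * 29; number of divisors = (4+1) * (2+1) * (1+1) * (1+1) = 60; answer 60
Part III: A2 = 60; d = -29; 4*(-29)^4 + 6*(-29)^3 + 5*(-29)^2 + 6*(-29)^1 - 4 = (2829124) + (-146334) + (4205) + (-174) + (-4) = 2686817; answer 2686817

2686817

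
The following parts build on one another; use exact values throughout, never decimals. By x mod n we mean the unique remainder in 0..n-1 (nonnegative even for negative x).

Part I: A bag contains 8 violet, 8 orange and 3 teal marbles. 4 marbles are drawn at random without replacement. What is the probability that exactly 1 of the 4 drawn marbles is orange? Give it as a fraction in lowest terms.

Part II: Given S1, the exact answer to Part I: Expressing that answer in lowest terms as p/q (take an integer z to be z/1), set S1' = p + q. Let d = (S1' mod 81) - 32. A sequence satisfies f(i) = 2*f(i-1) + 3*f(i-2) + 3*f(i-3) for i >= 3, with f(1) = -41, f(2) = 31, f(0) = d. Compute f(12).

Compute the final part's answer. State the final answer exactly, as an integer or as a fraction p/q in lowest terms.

-1861994

Part I: total draws C(19,4) = 3876; favorable C(8,1)*C(11,3) = 1320; P = 110/323; answer 110/323
Part II: S1 = 110/323; threaded value p + q = 433; d = -4; f(3) = 2*(31) + 3*(-41) + 3*(-4) = -73; iterating: f(3)=-73, f(4)=-176, f(5)=-478, f(6)=-1703, f(7)=-5368, f(8)=-17279, f(9)=-55771, f(10)=-179483, f(11)=-578116, f(12)=-1861994; answer -1861994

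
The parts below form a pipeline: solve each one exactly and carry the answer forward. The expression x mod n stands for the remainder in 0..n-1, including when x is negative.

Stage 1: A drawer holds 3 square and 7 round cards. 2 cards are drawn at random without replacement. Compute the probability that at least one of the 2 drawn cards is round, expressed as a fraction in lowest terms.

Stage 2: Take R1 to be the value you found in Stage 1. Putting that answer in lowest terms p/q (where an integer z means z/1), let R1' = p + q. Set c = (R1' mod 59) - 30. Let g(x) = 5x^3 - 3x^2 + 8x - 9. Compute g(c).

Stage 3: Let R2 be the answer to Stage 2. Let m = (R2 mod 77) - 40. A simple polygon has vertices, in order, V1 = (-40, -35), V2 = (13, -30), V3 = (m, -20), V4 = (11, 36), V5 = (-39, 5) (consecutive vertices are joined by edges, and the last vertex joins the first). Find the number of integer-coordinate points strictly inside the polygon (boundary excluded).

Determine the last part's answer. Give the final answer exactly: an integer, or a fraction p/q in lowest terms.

2714

Stage 1: total draws C(10,2) = 45; complement C(3,2) = 3; favorable 45 - 3 = 42; P = 14/15; answer 14/15
Stage 2: R1 = 14/15; threaded value p + q = 29; c = -1; 5*(-1)^3 - 3*(-1)^2 + 8*(-1)^1 - 9 = (-5) + (-3) + (-8) + (-9) = -25; answer -25
Stage 3: R2 = -25; m = 12; cross terms: (-40*-30 - 13*-35)=1655, (13*-20 - 12*-30)=100, (12*36 - 11*-20)=652, (11*5 - -39*36)=1459, (-39*-35 - -40*5)=1565; twice the area = |5431| = 5431; area = 5431/2; boundary points = 1 + 1 + 1 + 1 + 1 = 5; strictly interior points = area - boundary/2 + 1 = 2714; answer 2714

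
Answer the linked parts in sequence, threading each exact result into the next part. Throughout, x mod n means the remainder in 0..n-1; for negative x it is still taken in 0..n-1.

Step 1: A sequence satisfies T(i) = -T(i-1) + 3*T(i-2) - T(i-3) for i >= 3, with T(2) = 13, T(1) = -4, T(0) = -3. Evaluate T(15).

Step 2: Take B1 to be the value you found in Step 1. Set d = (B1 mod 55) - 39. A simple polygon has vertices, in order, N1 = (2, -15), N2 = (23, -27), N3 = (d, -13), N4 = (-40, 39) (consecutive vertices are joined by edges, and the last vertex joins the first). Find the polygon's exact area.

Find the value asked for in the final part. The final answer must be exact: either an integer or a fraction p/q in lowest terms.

Step 1: T(3) = -1*(13) + 3*(-4) - 1*(-3) = -22; iterating: T(3)=-22, T(4)=65, T(5)=-144, T(6)=361, T(7)=-858, T(8)=2085, T(9)=-5020, T(10)=12133, T(11)=-29278, T(12)=70697, T(13)=-170664, T(14)=412033, T(15)=-994722; answer -994722
Step 2: B1 = -994722; d = -31; cross terms: (2*-27 - 23*-15)=291, (23*-13 - -31*-27)=-1136, (-31*39 - -40*-13)=-1729, (-40*-15 - 2*39)=522; twice the area = |-2052| = 2052; area = 1026; answer 1026

1026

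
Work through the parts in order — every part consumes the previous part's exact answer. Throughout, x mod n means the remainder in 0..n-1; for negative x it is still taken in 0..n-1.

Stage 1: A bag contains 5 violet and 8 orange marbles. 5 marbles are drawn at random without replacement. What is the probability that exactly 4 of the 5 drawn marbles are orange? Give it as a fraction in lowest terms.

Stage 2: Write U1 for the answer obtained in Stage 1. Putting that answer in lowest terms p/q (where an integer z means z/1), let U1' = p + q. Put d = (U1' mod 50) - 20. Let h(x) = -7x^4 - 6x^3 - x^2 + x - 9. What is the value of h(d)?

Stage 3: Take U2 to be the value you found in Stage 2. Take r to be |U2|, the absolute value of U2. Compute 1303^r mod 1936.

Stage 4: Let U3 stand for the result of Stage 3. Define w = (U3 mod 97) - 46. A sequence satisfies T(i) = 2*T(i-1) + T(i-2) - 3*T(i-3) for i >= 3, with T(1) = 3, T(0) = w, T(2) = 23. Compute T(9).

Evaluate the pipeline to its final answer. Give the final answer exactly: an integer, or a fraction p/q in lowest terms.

-4875

Stage 1: total draws C(13,5) = 1287; favorable C(8,4)*C(5,1) = 350; P = 350/1287; answer 350/1287
Stage 2: U1 = 350/1287; threaded value p + q = 1637; d = 17; -7*(17)^4 - 6*(17)^3 - 1*(17)^2 + 1*(17)^1 - 9 = (-584647) + (-29478) + (-289) + (17) + (-9) = -614406; answer -614406
Stage 3: U2 = -614406; r = 614406; squarings mod 1936: 1303^1=1303, 1303^2=1873, 1303^4=97, 1303^8=1665, 1303^16=1809, 1303^32=641, 1303^64=449, 1303^128=257, 1303^256=225, 1303^512=289, 1303^1024=273, 1303^2048=961, 1303^4096=49, 1303^8192=465, 1303^16384=1329, 1303^32768=609, 1303^65536=1105, 1303^131072=1345, 1303^262144=801, 1303^524288=785; 1303^614406 = 1303^2 * 1303^4 * 1303^8192 * 1303^16384 * 1303^65536 * 1303^524288 = 577 (mod 1936); answer 577
Stage 4: U3 = 577; w = 46; T(3) = 2*(23) + 1*(3) - 3*(46) = -89; iterating: T(3)=-89, T(4)=-164, T(5)=-486, T(6)=-869, T(7)=-1732, T(8)=-2875, T(9)=-4875; answer -4875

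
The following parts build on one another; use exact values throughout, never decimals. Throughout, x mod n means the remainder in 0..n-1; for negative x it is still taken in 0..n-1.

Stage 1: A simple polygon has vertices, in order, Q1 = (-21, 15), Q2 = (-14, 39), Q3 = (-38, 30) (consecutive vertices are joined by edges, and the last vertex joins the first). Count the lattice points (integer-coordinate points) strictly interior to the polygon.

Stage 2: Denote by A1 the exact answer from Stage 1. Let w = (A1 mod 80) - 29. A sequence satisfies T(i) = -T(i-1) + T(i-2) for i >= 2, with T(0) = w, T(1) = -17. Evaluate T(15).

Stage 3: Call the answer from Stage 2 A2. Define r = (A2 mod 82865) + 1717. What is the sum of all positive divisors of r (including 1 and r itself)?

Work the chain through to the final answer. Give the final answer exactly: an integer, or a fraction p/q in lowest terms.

143100

Stage 1: cross terms: (-21*39 - -14*15)=-609, (-14*30 - -38*39)=1062, (-38*15 - -21*30)=60; twice the area = |513| = 513; area = 513/2; boundary points = 1 + 3 + 1 = 5; strictly interior points = area - boundary/2 + 1 = 255; answer 255
Stage 2: A1 = 255; w = -14; T(2) = -1*(-17) + 1*(-14) = 3; iterating: T(2)=3, T(3)=-20, T(4)=23, T(5)=-43, T(6)=66, T(7)=-109, T(8)=175, T(9)=-284, T(10)=459, T(11)=-743, T(12)=1202, T(13)=-1945, T(14)=3147, T(15)=-5092; answer -5092
Stage 3: A2 = -5092; r = 79490; 79490 = 2 * 5 * 7949; sigma = (1 + 2) * (1 + 5) * (1 + 7949) = 3 * 6 * 7950 = 143100; answer 143100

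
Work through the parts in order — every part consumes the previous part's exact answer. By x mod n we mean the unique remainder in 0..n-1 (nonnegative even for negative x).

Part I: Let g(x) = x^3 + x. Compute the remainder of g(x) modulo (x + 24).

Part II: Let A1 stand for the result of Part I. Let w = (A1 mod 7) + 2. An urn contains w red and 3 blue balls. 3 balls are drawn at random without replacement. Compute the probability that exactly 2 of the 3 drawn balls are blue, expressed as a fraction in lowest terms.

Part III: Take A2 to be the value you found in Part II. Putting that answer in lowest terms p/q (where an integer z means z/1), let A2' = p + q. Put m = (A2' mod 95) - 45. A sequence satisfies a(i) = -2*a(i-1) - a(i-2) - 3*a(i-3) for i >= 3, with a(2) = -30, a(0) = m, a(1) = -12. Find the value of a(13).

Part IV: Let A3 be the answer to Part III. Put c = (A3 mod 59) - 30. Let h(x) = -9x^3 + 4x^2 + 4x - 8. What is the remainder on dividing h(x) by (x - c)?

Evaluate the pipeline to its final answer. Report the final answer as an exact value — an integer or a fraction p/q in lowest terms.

2056

Part I: remainder = value at the root: 1*(-24)^3 + 1*(-24)^1 = (-13824) + (-24) = -13848; answer -13848
Part II: A1 = -13848; w = 7; total draws C(10,3) = 120; favorable C(3,2)*C(7,1) = 21; P = 7/40; answer 7/40
Part III: A2 = 7/40; threaded value p + q = 47; m = 2; a(3) = -2*(-30) - 1*(-12) - 3*(2) = 66; iterating: a(3)=66, a(4)=-66, a(5)=156, a(6)=-444, a(7)=930, a(8)=-1884, a(9)=4170, a(10)=-9246, a(11)=19974, a(12)=-43212, a(13)=94188; answer 94188
Part IV: A3 = 94188; c = -6; remainder = value at the root: -9*(-6)^3 + 4*(-6)^2 + 4*(-6)^1 - 8 = (1944) + (144) + (-24) + (-8) = 2056; answer 2056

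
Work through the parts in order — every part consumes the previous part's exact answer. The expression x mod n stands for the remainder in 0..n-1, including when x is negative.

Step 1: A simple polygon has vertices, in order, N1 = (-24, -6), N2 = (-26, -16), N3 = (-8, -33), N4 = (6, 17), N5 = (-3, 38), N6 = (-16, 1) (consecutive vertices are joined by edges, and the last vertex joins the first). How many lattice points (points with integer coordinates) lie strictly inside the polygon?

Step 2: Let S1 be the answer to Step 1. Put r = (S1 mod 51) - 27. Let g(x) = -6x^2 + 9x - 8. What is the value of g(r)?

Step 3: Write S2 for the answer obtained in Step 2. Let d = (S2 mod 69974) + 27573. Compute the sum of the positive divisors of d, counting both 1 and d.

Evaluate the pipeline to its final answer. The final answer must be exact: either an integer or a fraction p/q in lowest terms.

129048

Step 1: cross terms: (-24*-16 - -26*-6)=228, (-26*-33 - -8*-16)=730, (-8*17 - 6*-33)=62, (6*38 - -3*17)=279, (-3*1 - -16*38)=605, (-16*-6 - -24*1)=120; twice the area = |2024| = 2024; area = 1012; boundary points = 2 + 1 + 2 + 3 + 1 + 1 = 10; strictly interior points = area - boundary/2 + 1 = 1008; answer 1008
Step 2: S1 = 1008; r = 12; -6*(12)^2 + 9*(12)^1 - 8 = (-864) + (108) + (-8) = -764; answer -764
Step 3: S2 = -764; d = 96783; 96783 = 3 * 32261; sigma = (1 + 3) * (1 + 32261) = 4 * 32262 = 129048; answer 129048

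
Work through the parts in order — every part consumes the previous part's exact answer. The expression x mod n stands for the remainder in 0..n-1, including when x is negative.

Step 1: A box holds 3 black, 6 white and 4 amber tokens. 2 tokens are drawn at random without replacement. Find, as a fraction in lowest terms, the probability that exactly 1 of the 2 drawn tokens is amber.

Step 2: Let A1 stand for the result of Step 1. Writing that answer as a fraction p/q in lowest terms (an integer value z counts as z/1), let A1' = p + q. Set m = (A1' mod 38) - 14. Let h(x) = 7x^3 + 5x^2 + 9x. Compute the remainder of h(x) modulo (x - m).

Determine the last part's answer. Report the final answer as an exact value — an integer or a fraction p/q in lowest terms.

1045

Step 1: total draws C(13,2) = 78; favorable C(4,1)*C(9,1) = 36; P = 6/13; answer 6/13
Step 2: A1 = 6/13; threaded value p + q = 19; m = 5; remainder = value at the root: 7*(5)^3 + 5*(5)^2 + 9*(5)^1 = (875) + (125) + (45) = 1045; answer 1045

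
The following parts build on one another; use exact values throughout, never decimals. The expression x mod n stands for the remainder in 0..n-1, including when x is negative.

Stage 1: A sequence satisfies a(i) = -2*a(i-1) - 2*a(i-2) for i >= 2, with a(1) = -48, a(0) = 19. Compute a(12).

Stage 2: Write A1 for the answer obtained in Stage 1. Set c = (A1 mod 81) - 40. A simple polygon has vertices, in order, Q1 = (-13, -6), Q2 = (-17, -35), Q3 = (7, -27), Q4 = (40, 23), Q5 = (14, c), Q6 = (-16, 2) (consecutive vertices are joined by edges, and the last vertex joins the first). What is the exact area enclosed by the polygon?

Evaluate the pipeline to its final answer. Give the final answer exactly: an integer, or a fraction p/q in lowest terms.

Stage 1: a(2) = -2*(-48) - 2*(19) = 58; iterating: a(2)=58, a(3)=-20, a(4)=-76, a(5)=192, a(6)=-232, a(7)=80, a(8)=304, a(9)=-768, a(10)=928, a(11)=-320, a(12)=-1216; answer -1216
Stage 2: A1 = -1216; c = 40; cross terms: (-13*-35 - -17*-6)=353, (-17*-27 - 7*-35)=704, (7*23 - 40*-27)=1241, (40*40 - 14*23)=1278, (14*2 - -16*40)=668, (-16*-6 - -13*2)=122; twice the area = |4366| = 4366; area = 2183; answer 2183

2183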